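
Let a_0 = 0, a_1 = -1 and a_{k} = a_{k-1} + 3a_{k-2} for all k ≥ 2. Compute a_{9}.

The ordinary generating function has denominator 1 - x - 3x^2.
Iterating the recurrence: a_0,…,a_{9} = 0, -1, -1, -4, -7, -19, -40, -97, -217, -508.

-508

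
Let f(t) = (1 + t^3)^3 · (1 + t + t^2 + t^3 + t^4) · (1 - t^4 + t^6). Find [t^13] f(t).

(1 + t^3)^3 has coefficients 1,0,0,3,0,0,3,0,0,1 for degrees 0…9.
(1 + t + t^2 + t^3 + t^4) has coefficients 1,1,1,1,1,0,0,0,0,0,0,0,0,0 for degrees 0…13.
Finally multiplying by (1 - t^4 + t^6), the product of all factors after the first has coefficients 1,1,1,1,0,-1,0,0,0,1,1,0,0,0 for degrees 0…13.
[t^13] = 1·0 + 3·1 + 3·0 + 1·0 = 3.

3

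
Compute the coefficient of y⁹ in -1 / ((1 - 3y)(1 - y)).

The denominator gives the recurrence a_n = 4a_(n−1) − 3a_(n−2) for n ≥ 2; the numerator fixes a_0 = -1, a_1 = -4.
Iterating: -1, -4, -13, -40, -121, -364, -1093, -3280, -9841, -29524, so a_9 = -29524.

-29524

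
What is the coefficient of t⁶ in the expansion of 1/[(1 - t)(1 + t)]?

1

Partial fractions give a closed form: a_n = (1/2)·1^n + (1/2)·(-1)^n.
At n = 6: a_6 = 1.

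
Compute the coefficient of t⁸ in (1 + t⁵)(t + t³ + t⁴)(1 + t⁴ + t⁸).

2

(1 + t⁵) has coefficients 1,0,0,0,0,1 for degrees 0…5.
(t + t³ + t⁴) has coefficients 0,1,0,1,1,0,0,0,0 for degrees 0…8.
Finally multiplying by (1 + t⁴ + t⁸), the product of all factors after the first has coefficients 0,1,0,1,1,1,0,1,1 for degrees 0…8.
[t⁸] = 1·1 + 1·1 = 2.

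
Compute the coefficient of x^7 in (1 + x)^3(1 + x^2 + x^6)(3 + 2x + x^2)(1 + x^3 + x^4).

(1 + x)^3 has coefficients 1,3,3,1 for degrees 0…3.
(1 + x^2 + x^6) has coefficients 1,0,1,0,0,0,1,0 for degrees 0…7.
Multiplying by (3 + 2x + x^2) gives running coefficients 3,2,4,2,1,0,3,2 for degrees 0…7.
Finally multiplying by (1 + x^3 + x^4), the product of all factors after the first has coefficients 3,2,4,5,6,6,9,5 for degrees 0…7.
[x^7] = 1·5 + 3·9 + 3·6 + 1·6 = 56.

56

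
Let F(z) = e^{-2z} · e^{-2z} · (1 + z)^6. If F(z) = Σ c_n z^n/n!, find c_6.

The EGF product rule gives c_6 = Σ_{k_1+k_2+k_3=6} C(6; k_1,k_2,k_3) · ∏ g_i(k_i), where e^{-2z} gives (-2)^k; e^{-2z} gives (-2)^k; (1+z)^6 gives the falling factorial (6)_k.
g_1(k) for k = 0…6: 1, -2, 4, -8, 16, -32, 64.
g_2(k) for k = 0…6: 1, -2, 4, -8, 16, -32, 64.
g_3(k) for k = 0…6: 1, 6, 30, 120, 360, 720, 720.
First combine the last two factors: h(k) = Σ_j C(k,j)·g_2(j)·g_3(k−j) for k = 0…6: 1, 4, 10, 4, -56, -32, 592.
c_6 = Σ_k C(6,k)·g_1(k)·h(6−k) = 1·1·592 + 6·(-2)·(-32) + 15·4·(-56) + 20·(-8)·4 + 15·16·10 + 6·(-32)·4 + 1·64·1 = 592 + 384 − 3360 − 640 + 2400 − 768 + 64 = -1328.

-1328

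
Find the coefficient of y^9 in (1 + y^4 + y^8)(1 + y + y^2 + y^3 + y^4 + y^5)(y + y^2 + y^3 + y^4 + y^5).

8

(1 + y^4 + y^8) has coefficients 1,0,0,0,1,0,0,0,1 for degrees 0…8.
(1 + y + y^2 + y^3 + y^4 + y^5) has coefficients 1,1,1,1,1,1,0,0,0,0 for degrees 0…9.
Finally multiplying by (y + y^2 + y^3 + y^4 + y^5), the product of all factors after the first has coefficients 0,1,2,3,4,5,5,4,3,2 for degrees 0…9.
[y^9] = 1·2 + 1·5 + 1·1 = 8.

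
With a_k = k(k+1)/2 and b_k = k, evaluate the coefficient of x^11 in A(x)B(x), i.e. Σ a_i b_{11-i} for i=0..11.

715

The convolution is the t^11 coefficient of A(t)B(t).
Σ = 0·11 + 1·10 + 3·9 + 6·8 + 10·7 + 15·6 + 21·5 + 28·4 + 36·3 + 45·2 + 55·1 + 66·0 = 715.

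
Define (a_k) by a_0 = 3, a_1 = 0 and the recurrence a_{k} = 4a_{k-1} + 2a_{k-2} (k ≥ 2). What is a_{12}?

The ordinary generating function has denominator 1 - 4t - 2t^2.
Iterating the recurrence: a_0,…,a_{12} = 3, 0, 6, 24, 108, 480, 2136, 9504, 42288, 188160, 837216, 3725184, 16575168.

16575168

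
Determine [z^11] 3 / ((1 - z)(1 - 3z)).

797160

Partial fractions give a closed form: a_n = (-3/2)·1^n + (9/2)·3^n.
At n = 11: a_11 = 797160.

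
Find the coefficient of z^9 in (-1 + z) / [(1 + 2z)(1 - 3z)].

-7566

The denominator gives the recurrence a_n = a_(n−1) + 6a_(n−2) for n ≥ 3; the numerator fixes a_0 = -1, a_1 = 0, a_2 = -6.
Iterating: -1, 0, -6, -6, -42, -78, -330, -798, -2778, -7566, so a_9 = -7566.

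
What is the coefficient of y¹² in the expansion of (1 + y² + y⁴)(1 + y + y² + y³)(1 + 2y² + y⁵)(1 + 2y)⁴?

(1 + y² + y⁴) has coefficients 1,0,1,0,1 for degrees 0…4.
(1 + y + y² + y³) has coefficients 1,1,1,1,0,0,0,0,0,0,0,0,0 for degrees 0…12.
Multiplying by (1 + 2y² + y⁵) gives running coefficients 1,1,3,3,2,3,1,1,1,0,0,0,0 for degrees 0…12.
Finally multiplying by (1 + 2y)⁴, the product of all factors after the first has coefficients 1,9,35,83,146,203,217,193,161,112,72,48,16 for degrees 0…12.
[y¹²] = 1·16 + 1·72 + 1·161 = 249.

249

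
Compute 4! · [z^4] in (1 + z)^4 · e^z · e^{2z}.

1473

The EGF product rule gives c_4 = Σ_{k_1+k_2+k_3=4} C(4; k_1,k_2,k_3) · ∏ g_i(k_i), where (1+z)^4 gives the falling factorial (4)_k; e^z gives (1)^k; e^{2z} gives (2)^k.
g_1(k) for k = 0…4: 1, 4, 12, 24, 24.
g_2(k) for k = 0…4: 1, 1, 1, 1, 1.
g_3(k) for k = 0…4: 1, 2, 4, 8, 16.
First combine the last two factors: h(k) = Σ_j C(k,j)·g_2(j)·g_3(k−j) for k = 0…4: 1, 3, 9, 27, 81.
c_4 = Σ_k C(4,k)·g_1(k)·h(4−k) = 1·1·81 + 4·4·27 + 6·12·9 + 4·24·3 + 1·24·1 = 81 + 432 + 648 + 288 + 24 = 1473.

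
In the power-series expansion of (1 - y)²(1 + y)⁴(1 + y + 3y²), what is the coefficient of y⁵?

(1 - y)² has coefficients 1,-2,1 for degrees 0…2.
(1 + y)⁴ has coefficients 1,4,6,4,1,0 for degrees 0…5.
Finally multiplying by (1 + y + 3y²), the product of all factors after the first has coefficients 1,5,13,22,23,13 for degrees 0…5.
[y⁵] = 1·13 − 2·23 + 1·22 = -11.

-11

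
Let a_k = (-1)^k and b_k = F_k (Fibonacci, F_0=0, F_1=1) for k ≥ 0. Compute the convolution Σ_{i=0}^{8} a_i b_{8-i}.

This is [x^8] in the product of the two ordinary generating functions.
Σ = 1·21 − 1·13 + 1·8 − 1·5 + 1·3 − 1·2 + 1·1 − 1·1 + 1·0 = 12.

12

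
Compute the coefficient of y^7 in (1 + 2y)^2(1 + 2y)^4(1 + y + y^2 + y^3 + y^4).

(1 + 2y)^2 has coefficients 1,4,4 for degrees 0…2.
(1 + 2y)^4 has coefficients 1,8,24,32,16,0,0,0 for degrees 0…7.
Finally multiplying by (1 + y + y^2 + y^3 + y^4), the product of all factors after the first has coefficients 1,9,33,65,81,80,72,48 for degrees 0…7.
[y^7] = 1·48 + 4·72 + 4·80 = 656.

656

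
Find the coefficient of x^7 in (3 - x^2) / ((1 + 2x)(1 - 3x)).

The denominator gives the recurrence a_n = a_(n−1) + 6a_(n−2) for n ≥ 3; the numerator fixes a_0 = 3, a_1 = 3, a_2 = 20.
Iterating: 3, 3, 20, 38, 158, 386, 1334, 3650, so a_7 = 3650.

3650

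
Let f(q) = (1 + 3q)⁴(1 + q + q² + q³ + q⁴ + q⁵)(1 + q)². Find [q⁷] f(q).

1009

(1 + 3q)⁴ has coefficients 1,12,54,108,81 for degrees 0…4.
(1 + q + q² + q³ + q⁴ + q⁵) has coefficients 1,1,1,1,1,1,0,0 for degrees 0…7.
Finally multiplying by (1 + q)², the product of all factors after the first has coefficients 1,3,4,4,4,4,3,1 for degrees 0…7.
[q⁷] = 1·1 + 12·3 + 54·4 + 108·4 + 81·4 = 1009.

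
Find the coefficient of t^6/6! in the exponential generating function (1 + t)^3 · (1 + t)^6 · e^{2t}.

523072

The EGF product rule gives c_6 = Σ_{k_1+k_2+k_3=6} C(6; k_1,k_2,k_3) · ∏ g_i(k_i), where (1+t)^3 gives the falling factorial (3)_k; (1+t)^6 gives the falling factorial (6)_k; e^{2t} gives (2)^k.
g_1(k) for k = 0…6: 1, 3, 6, 6, 0, 0, 0.
g_2(k) for k = 0…6: 1, 6, 30, 120, 360, 720, 720.
g_3(k) for k = 0…6: 1, 2, 4, 8, 16, 32, 64.
First combine the last two factors: h(k) = Σ_j C(k,j)·g_2(j)·g_3(k−j) for k = 0…6: 1, 8, 58, 380, 2248, 12032, 58576.
c_6 = Σ_k C(6,k)·g_1(k)·h(6−k) = 1·1·58576 + 6·3·12032 + 15·6·2248 + 20·6·380 = 58576 + 216576 + 202320 + 45600 = 523072.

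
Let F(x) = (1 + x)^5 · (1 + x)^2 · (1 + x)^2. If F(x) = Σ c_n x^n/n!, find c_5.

The EGF product rule gives c_5 = Σ_{k_1+k_2+k_3=5} C(5; k_1,k_2,k_3) · ∏ g_i(k_i), where (1+x)^5 gives the falling factorial (5)_k; (1+x)^2 gives the falling factorial (2)_k; (1+x)^2 gives the falling factorial (2)_k.
g_1(k) for k = 0…5: 1, 5, 20, 60, 120, 120.
g_2(k) for k = 0…5: 1, 2, 2, 0, 0, 0.
g_3(k) for k = 0…5: 1, 2, 2, 0, 0, 0.
First combine the last two factors: h(k) = Σ_j C(k,j)·g_2(j)·g_3(k−j) for k = 0…5: 1, 4, 12, 24, 24, 0.
c_5 = Σ_k C(5,k)·g_1(k)·h(5−k) = 5·5·24 + 10·20·24 + 10·60·12 + 5·120·4 + 1·120·1 = 600 + 4800 + 7200 + 2400 + 120 = 15120.

15120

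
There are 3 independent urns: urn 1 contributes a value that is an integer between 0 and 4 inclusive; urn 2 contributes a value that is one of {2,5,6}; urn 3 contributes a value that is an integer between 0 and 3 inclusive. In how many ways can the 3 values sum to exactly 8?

The generating function for the choices is (1 + x + x² + x³ + x⁴)·(x² + x⁵ + x⁶)·(1 + x + x² + x³); the count is [x⁸].
(1 + x + x² + x³ + x⁴) has coefficients 1,1,1,1,1 for degrees 0…4.
(x² + x⁵ + x⁶) has coefficients 0,0,1,0,0,1,1,0,0 for degrees 0…8.
Finally multiplying by (1 + x + x² + x³), the product of all factors after the first has coefficients 0,0,1,1,1,2,2,2,2 for degrees 0…8.
[x⁸] = 1·2 + 1·2 + 1·2 + 1·2 + 1·1 = 9.

9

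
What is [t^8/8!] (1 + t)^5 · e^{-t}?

The EGF product rule gives c_8 = Σ_{k_1+k_2=8} C(8; k_1,k_2) · ∏ g_i(k_i), where (1+t)^5 gives the falling factorial (5)_k; e^{-t} gives (-1)^k.
g_1(k) for k = 0…8: 1, 5, 20, 60, 120, 120, 0, 0, 0.
g_2(k) for k = 0…8: 1, -1, 1, -1, 1, -1, 1, -1, 1.
c_8 = Σ_k C(8,k)·g_1(k)·g_2(8−k) = 1·1·1 + 8·5·(-1) + 28·20·1 + 56·60·(-1) + 70·120·1 + 56·120·(-1) = 1 − 40 + 560 − 3360 + 8400 − 6720 = -1159.

-1159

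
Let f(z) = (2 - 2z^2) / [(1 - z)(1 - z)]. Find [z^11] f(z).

The denominator gives the recurrence a_n = 2a_(n−1) − a_(n−2) for n ≥ 3; the numerator fixes a_0 = 2, a_1 = 4, a_2 = 4.
Iterating: 2, 4, 4, 4, 4, 4, 4, 4, 4, 4, 4, 4, so a_11 = 4.

4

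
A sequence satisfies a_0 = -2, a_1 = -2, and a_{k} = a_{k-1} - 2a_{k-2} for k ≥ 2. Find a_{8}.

The ordinary generating function has denominator 1 - z + 2z^2.
Iterating the recurrence: a_0,…,a_{8} = -2, -2, 2, 6, 2, -10, -14, 6, 34.

34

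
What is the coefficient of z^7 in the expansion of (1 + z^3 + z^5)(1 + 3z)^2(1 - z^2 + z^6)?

(1 + z^3 + z^5) has coefficients 1,0,0,1,0,1 for degrees 0…5.
(1 + 3z)^2 has coefficients 1,6,9,0,0,0,0,0 for degrees 0…7.
Finally multiplying by (1 - z^2 + z^6), the product of all factors after the first has coefficients 1,6,8,-6,-9,0,1,6 for degrees 0…7.
[z^7] = 1·6 + 1·(-9) + 1·8 = 5.

5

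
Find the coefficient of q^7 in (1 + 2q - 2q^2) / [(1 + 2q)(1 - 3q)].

1921

The denominator gives the recurrence a_n = a_(n−1) + 6a_(n−2) for n ≥ 3; the numerator fixes a_0 = 1, a_1 = 3, a_2 = 7.
Iterating: 1, 3, 7, 25, 67, 217, 619, 1921, so a_7 = 1921.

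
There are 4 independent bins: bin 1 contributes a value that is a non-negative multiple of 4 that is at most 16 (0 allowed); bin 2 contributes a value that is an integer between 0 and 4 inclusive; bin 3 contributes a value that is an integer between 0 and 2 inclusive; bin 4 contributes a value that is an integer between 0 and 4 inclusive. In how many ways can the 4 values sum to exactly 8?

19

The generating function for the choices is (1 + q⁴ + q⁸ + q¹² + q¹⁶)·(1 + q + q² + q³ + q⁴)·(1 + q + q²)·(1 + q + q² + q³ + q⁴); the count is [q⁸].
(1 + q⁴ + q⁸ + q¹² + q¹⁶) has coefficients 1,0,0,0,1,0,0,0,1 for degrees 0…8.
(1 + q + q² + q³ + q⁴) has coefficients 1,1,1,1,1,0,0,0,0 for degrees 0…8.
Multiplying by (1 + q + q²) gives running coefficients 1,2,3,3,3,2,1,0,0 for degrees 0…8.
Finally multiplying by (1 + q + q² + q³ + q⁴), the product of all factors after the first has coefficients 1,3,6,9,12,13,12,9,6 for degrees 0…8.
[q⁸] = 1·6 + 1·12 + 1·1 = 19.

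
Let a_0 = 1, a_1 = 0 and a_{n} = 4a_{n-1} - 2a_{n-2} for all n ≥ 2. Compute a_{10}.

The ordinary generating function has denominator 1 - 4z + 2z^2.
Iterating the recurrence: a_0,…,a_{10} = 1, 0, -2, -8, -28, -96, -328, -1120, -3824, -13056, -44576.

-44576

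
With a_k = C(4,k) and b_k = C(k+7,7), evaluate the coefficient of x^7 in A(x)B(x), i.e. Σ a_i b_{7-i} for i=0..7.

16488

The convolution is the t^7 coefficient of A(t)B(t).
Σ = 1·3432 + 4·1716 + 6·792 + 4·330 + 1·120 + 0·36 + 0·8 + 0·1 = 16488.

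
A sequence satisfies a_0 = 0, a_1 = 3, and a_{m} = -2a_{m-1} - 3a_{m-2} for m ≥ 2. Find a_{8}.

-168

The ordinary generating function has denominator 1 + 2z + 3z^2.
Iterating the recurrence: a_0,…,a_{8} = 0, 3, -6, 3, 12, -33, 30, 39, -168.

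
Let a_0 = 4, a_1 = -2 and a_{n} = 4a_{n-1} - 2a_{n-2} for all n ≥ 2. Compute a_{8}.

The ordinary generating function has denominator 1 - 4t + 2t^2.
Iterating the recurrence: a_0,…,a_{8} = 4, -2, -16, -60, -208, -712, -2432, -8304, -28352.

-28352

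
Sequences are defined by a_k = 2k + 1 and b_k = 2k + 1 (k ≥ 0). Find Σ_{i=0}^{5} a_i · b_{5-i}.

146

The convolution is the t^5 coefficient of A(t)B(t).
Σ = 1·11 + 3·9 + 5·7 + 7·5 + 9·3 + 11·1 = 146.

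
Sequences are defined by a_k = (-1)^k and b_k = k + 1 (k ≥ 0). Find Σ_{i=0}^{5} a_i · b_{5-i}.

3

The convolution is the x^5 coefficient of A(x)B(x).
Σ = 1·6 − 1·5 + 1·4 − 1·3 + 1·2 − 1·1 = 3.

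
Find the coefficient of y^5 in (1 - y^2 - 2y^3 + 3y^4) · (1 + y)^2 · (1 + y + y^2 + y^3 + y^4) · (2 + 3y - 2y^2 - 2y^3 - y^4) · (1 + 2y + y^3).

(1 - y^2 - 2y^3 + 3y^4) has coefficients 1,0,-1,-2,3 for degrees 0…4.
(1 + y)^2 has coefficients 1,2,1,0,0,0 for degrees 0…5.
Multiplying by (1 + y + y^2 + y^3 + y^4) gives running coefficients 1,3,4,4,4,3 for degrees 0…5.
Multiplying by (2 + 3y - 2y^2 - 2y^3 - y^4) gives running coefficients 2,9,15,12,5,-1 for degrees 0…5.
Finally multiplying by (1 + 2y + y^3), the product of all factors after the first has coefficients 2,13,33,44,38,24 for degrees 0…5.
[y^5] = 1·24 − 1·44 − 2·33 + 3·13 = -47.

-47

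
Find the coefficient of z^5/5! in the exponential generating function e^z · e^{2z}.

243

The EGF product rule gives c_5 = Σ_{k_1+k_2=5} C(5; k_1,k_2) · ∏ g_i(k_i), where e^z gives (1)^k; e^{2z} gives (2)^k.
g_1(k) for k = 0…5: 1, 1, 1, 1, 1, 1.
g_2(k) for k = 0…5: 1, 2, 4, 8, 16, 32.
c_5 = Σ_k C(5,k)·g_1(k)·g_2(5−k) = 1·1·32 + 5·1·16 + 10·1·8 + 10·1·4 + 5·1·2 + 1·1·1 = 32 + 80 + 80 + 40 + 10 + 1 = 243.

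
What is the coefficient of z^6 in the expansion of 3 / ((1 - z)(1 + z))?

3

The denominator gives the recurrence a_n = a_(n−2) for n ≥ 2; the numerator fixes a_0 = 3, a_1 = 0.
Iterating: 3, 0, 3, 0, 3, 0, 3, so a_6 = 3.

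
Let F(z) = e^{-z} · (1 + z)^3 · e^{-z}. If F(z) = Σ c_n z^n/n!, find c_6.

The EGF product rule gives c_6 = Σ_{k_1+k_2+k_3=6} C(6; k_1,k_2,k_3) · ∏ g_i(k_i), where e^{-z} gives (-1)^k; (1+z)^3 gives the falling factorial (3)_k; e^{-z} gives (-1)^k.
g_1(k) for k = 0…6: 1, -1, 1, -1, 1, -1, 1.
g_2(k) for k = 0…6: 1, 3, 6, 6, 0, 0, 0.
g_3(k) for k = 0…6: 1, -1, 1, -1, 1, -1, 1.
First combine the last two factors: h(k) = Σ_j C(k,j)·g_2(j)·g_3(k−j) for k = 0…6: 1, 2, 1, -4, 1, 14, -47.
c_6 = Σ_k C(6,k)·g_1(k)·h(6−k) = 1·1·(-47) + 6·(-1)·14 + 15·1·1 + 20·(-1)·(-4) + 15·1·1 + 6·(-1)·2 + 1·1·1 = −47 − 84 + 15 + 80 + 15 − 12 + 1 = -32.

-32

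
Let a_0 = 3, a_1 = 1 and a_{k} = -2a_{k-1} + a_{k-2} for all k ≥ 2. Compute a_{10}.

577

The ordinary generating function has denominator 1 + 2t - t^2.
Iterating the recurrence: a_0,…,a_{10} = 3, 1, 1, -1, 3, -7, 17, -41, 99, -239, 577.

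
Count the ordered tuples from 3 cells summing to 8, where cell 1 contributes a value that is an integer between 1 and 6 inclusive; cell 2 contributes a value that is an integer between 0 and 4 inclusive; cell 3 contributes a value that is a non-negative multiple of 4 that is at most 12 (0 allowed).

7

The generating function for the choices is (t + t^2 + t^3 + t^4 + t^5 + t^6)·(1 + t + t^2 + t^3 + t^4)·(1 + t^4 + t^8 + t^12); the count is [t^8].
(t + t^2 + t^3 + t^4 + t^5 + t^6) has coefficients 0,1,1,1,1,1,1 for degrees 0…6.
(1 + t + t^2 + t^3 + t^4) has coefficients 1,1,1,1,1,0,0,0,0 for degrees 0…8.
Finally multiplying by (1 + t^4 + t^8 + t^12), the product of all factors after the first has coefficients 1,1,1,1,2,1,1,1,2 for degrees 0…8.
[t^8] = 1·1 + 1·1 + 1·1 + 1·2 + 1·1 + 1·1 = 7.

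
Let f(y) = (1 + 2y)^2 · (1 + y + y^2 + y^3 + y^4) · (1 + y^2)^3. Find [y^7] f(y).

(1 + 2y)^2 has coefficients 1,4,4 for degrees 0…2.
(1 + y + y^2 + y^3 + y^4) has coefficients 1,1,1,1,1,0,0,0 for degrees 0…7.
Finally multiplying by (1 + y^2)^3, the product of all factors after the first has coefficients 1,1,4,4,7,6,7,4 for degrees 0…7.
[y^7] = 1·4 + 4·7 + 4·6 = 56.

56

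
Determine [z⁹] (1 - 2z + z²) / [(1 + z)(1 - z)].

The denominator gives the recurrence a_n = a_(n−2) for n ≥ 3; the numerator fixes a_0 = 1, a_1 = -2, a_2 = 2.
Iterating: 1, -2, 2, -2, 2, -2, 2, -2, 2, -2, so a_9 = -2.

-2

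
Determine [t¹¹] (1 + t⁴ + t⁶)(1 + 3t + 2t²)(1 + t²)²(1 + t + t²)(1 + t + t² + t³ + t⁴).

118

(1 + t⁴ + t⁶) has coefficients 1,0,0,0,1,0,1 for degrees 0…6.
(1 + 3t + 2t²) has coefficients 1,3,2,0,0,0,0,0,0,0,0,0 for degrees 0…11.
Multiplying by (1 + t²)² gives running coefficients 1,3,4,6,5,3,2,0,0,0,0,0 for degrees 0…11.
Multiplying by (1 + t + t²) gives running coefficients 1,4,8,13,15,14,10,5,2,0,0,0 for degrees 0…11.
Finally multiplying by (1 + t + t² + t³ + t⁴), the product of all factors after the first has coefficients 1,5,13,26,41,54,60,57,46,31,17,7 for degrees 0…11.
[t¹¹] = 1·7 + 1·57 + 1·54 = 118.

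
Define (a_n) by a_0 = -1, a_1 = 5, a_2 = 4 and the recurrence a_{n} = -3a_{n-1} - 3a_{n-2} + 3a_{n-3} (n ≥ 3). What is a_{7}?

324

The ordinary generating function has denominator 1 + 3t + 3t^2 - 3t^3.
Iterating the recurrence: a_0,…,a_{7} = -1, 5, 4, -30, 93, -177, 162, 324.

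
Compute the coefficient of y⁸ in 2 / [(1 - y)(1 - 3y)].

Partial fractions give a closed form: a_n = (-1)·1^n + (3)·3^n.
At n = 8: a_8 = 19682.

19682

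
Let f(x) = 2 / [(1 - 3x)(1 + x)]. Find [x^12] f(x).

Partial fractions give a closed form: a_n = (3/2)·3^n + (1/2)·(-1)^n.
At n = 12: a_12 = 797162.

797162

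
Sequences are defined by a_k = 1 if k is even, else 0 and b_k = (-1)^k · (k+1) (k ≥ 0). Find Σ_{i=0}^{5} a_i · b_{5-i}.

-12

This is [x^5] in the product of the two ordinary generating functions.
Σ = 1·(-6) + 0·5 + 1·(-4) + 0·3 + 1·(-2) + 0·1 = -12.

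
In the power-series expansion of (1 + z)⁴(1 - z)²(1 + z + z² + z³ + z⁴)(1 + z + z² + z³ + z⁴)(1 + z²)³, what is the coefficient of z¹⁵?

22

(1 + z)⁴ has coefficients 1,4,6,4,1 for degrees 0…4.
(1 - z)² has coefficients 1,-2,1,0,0,0,0,0,0,0,0,0,0,0,0,0 for degrees 0…15.
Multiplying by (1 + z + z² + z³ + z⁴) gives running coefficients 1,-1,0,0,0,-1,1,0,0,0,0,0,0,0,0,0 for degrees 0…15.
Multiplying by (1 + z + z² + z³ + z⁴) gives running coefficients 1,0,0,0,0,-2,0,0,0,0,1,0,0,0,0,0 for degrees 0…15.
Finally multiplying by (1 + z²)³, the product of all factors after the first has coefficients 1,0,3,0,3,-2,1,-6,0,-6,1,-2,3,0,3,0 for degrees 0…15.
[z¹⁵] = 1·0 + 4·3 + 6·0 + 4·3 + 1·(-2) = 22.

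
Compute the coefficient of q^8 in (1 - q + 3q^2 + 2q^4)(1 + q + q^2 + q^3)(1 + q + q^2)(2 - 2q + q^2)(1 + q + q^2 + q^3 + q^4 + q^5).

(1 - q + 3q^2 + 2q^4) has coefficients 1,-1,3,0,2 for degrees 0…4.
(1 + q + q^2 + q^3) has coefficients 1,1,1,1,0,0,0,0,0 for degrees 0…8.
Multiplying by (1 + q + q^2) gives running coefficients 1,2,3,3,2,1,0,0,0 for degrees 0…8.
Multiplying by (2 - 2q + q^2) gives running coefficients 2,2,3,2,1,1,0,1,0 for degrees 0…8.
Finally multiplying by (1 + q + q^2 + q^3 + q^4 + q^5), the product of all factors after the first has coefficients 2,4,7,9,10,11,9,8,5 for degrees 0…8.
[q^8] = 1·5 − 1·8 + 3·9 + 2·10 = 44.

44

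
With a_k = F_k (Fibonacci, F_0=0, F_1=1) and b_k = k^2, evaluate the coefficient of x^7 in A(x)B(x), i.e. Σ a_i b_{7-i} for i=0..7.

148

This is [x^7] in the product of the two ordinary generating functions.
Σ = 0·49 + 1·36 + 1·25 + 2·16 + 3·9 + 5·4 + 8·1 + 13·0 = 148.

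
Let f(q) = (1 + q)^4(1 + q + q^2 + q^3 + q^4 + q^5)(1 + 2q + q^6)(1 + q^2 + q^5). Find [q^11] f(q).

90

(1 + q)^4 has coefficients 1,4,6,4,1 for degrees 0…4.
(1 + q + q^2 + q^3 + q^4 + q^5) has coefficients 1,1,1,1,1,1,0,0,0,0,0,0 for degrees 0…11.
Multiplying by (1 + 2q + q^6) gives running coefficients 1,3,3,3,3,3,3,1,1,1,1,1 for degrees 0…11.
Finally multiplying by (1 + q^2 + q^5), the product of all factors after the first has coefficients 1,3,4,6,6,7,9,7,7,5,5,5 for degrees 0…11.
[q^11] = 1·5 + 4·5 + 6·5 + 4·7 + 1·7 = 90.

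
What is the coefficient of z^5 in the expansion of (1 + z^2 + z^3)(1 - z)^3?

(1 + z^2 + z^3) has coefficients 1,0,1,1 for degrees 0…3.
(1 - z)^3 has coefficients 1,-3,3,-1,0,0 for degrees 0…5.
[z^5] = 1·0 + 1·(-1) + 1·3 = 2.

2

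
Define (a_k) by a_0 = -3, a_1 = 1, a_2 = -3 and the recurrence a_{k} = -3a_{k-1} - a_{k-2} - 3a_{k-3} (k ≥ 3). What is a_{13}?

The ordinary generating function has denominator 1 + 3x + x^2 + 3x^3.
Iterating the recurrence: a_0,…,a_{13} = -3, 1, -3, 17, -51, 145, -435, 1313, -3939, 11809, -35427, 106289, -318867, 956593.

956593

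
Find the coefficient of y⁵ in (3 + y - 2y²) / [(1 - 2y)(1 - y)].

The denominator gives the recurrence a_n = 3a_(n−1) − 2a_(n−2) for n ≥ 3; the numerator fixes a_0 = 3, a_1 = 10, a_2 = 22.
Iterating: 3, 10, 22, 46, 94, 190, so a_5 = 190.

190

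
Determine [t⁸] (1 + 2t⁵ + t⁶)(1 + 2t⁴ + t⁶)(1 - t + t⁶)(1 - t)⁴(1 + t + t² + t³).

(1 + 2t⁵ + t⁶) has coefficients 1,0,0,0,0,2,1 for degrees 0…6.
(1 + 2t⁴ + t⁶) has coefficients 1,0,0,0,2,0,1,0,0 for degrees 0…8.
Multiplying by (1 - t + t⁶) gives running coefficients 1,-1,0,0,2,-2,2,-1,0 for degrees 0…8.
Multiplying by (1 - t)⁴ gives running coefficients 1,-5,10,-10,7,-11,22,-29,26 for degrees 0…8.
Finally multiplying by (1 + t + t² + t³), the product of all factors after the first has coefficients 1,-4,6,-4,2,-4,8,-11,8 for degrees 0…8.
[t⁸] = 1·8 + 2·(-4) + 1·6 = 6.

6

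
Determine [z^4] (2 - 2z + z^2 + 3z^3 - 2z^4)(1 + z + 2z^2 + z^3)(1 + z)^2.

8

(2 - 2z + z^2 + 3z^3 - 2z^4) has coefficients 2,-2,1,3,-2 for degrees 0…4.
(1 + z + 2z^2 + z^3) has coefficients 1,1,2,1,0 for degrees 0…4.
Finally multiplying by (1 + z)^2, the product of all factors after the first has coefficients 1,3,5,6,4 for degrees 0…4.
[z^4] = 2·4 − 2·6 + 1·5 + 3·3 − 2·1 = 8.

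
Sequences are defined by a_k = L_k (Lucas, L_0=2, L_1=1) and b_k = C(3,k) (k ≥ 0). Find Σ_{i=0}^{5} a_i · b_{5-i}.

47

The convolution is the t^5 coefficient of A(t)B(t).
Σ = 2·0 + 1·0 + 3·1 + 4·3 + 7·3 + 11·1 = 47.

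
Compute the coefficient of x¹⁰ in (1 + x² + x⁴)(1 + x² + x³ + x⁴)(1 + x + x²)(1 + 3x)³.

235

(1 + x² + x⁴) has coefficients 1,0,1,0,1 for degrees 0…4.
(1 + x² + x³ + x⁴) has coefficients 1,0,1,1,1,0,0,0,0,0,0 for degrees 0…10.
Multiplying by (1 + x + x²) gives running coefficients 1,1,2,2,3,2,1,0,0,0,0 for degrees 0…10.
Finally multiplying by (1 + 3x)³, the product of all factors after the first has coefficients 1,10,38,74,102,137,154,144,81,27,0 for degrees 0…10.
[x¹⁰] = 1·0 + 1·81 + 1·154 = 235.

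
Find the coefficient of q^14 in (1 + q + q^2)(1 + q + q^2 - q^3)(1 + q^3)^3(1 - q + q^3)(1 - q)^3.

(1 + q + q^2) has coefficients 1,1,1 for degrees 0…2.
(1 + q + q^2 - q^3) has coefficients 1,1,1,-1,0,0,0,0,0,0,0,0,0,0,0 for degrees 0…14.
Multiplying by (1 + q^3)^3 gives running coefficients 1,1,1,2,3,3,0,3,3,-2,1,1,-1,0,0 for degrees 0…14.
Multiplying by (1 - q + q^3) gives running coefficients 1,0,0,2,2,1,-1,6,3,-5,6,3,-4,2,1 for degrees 0…14.
Finally multiplying by (1 - q)^3, the product of all factors after the first has coefficients 1,-3,3,1,-4,1,0,10,-19,5,24,-33,10,17,-20 for degrees 0…14.
[q^14] = 1·(-20) + 1·17 + 1·10 = 7.

7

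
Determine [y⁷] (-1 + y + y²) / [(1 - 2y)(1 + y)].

-21

The denominator gives the recurrence a_n = a_(n−1) + 2a_(n−2) for n ≥ 3; the numerator fixes a_0 = -1, a_1 = 0, a_2 = -1.
Iterating: -1, 0, -1, -1, -3, -5, -11, -21, so a_7 = -21.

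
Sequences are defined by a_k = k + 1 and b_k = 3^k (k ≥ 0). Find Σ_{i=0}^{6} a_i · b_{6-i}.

1636

Write out a_i and b_{6-i} for i = 0,…,6 and sum the products.
Σ = 1·729 + 2·243 + 3·81 + 4·27 + 5·9 + 6·3 + 7·1 = 1636.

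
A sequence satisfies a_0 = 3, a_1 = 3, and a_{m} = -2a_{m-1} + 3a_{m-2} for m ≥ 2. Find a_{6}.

3

The ordinary generating function has denominator 1 + 2t - 3t^2.
Iterating the recurrence: a_0,…,a_{6} = 3, 3, 3, 3, 3, 3, 3.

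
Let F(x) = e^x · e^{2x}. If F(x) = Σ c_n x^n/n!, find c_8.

6561

The EGF product rule gives c_8 = Σ_{k_1+k_2=8} C(8; k_1,k_2) · ∏ g_i(k_i), where e^x gives (1)^k; e^{2x} gives (2)^k.
g_1(k) for k = 0…8: 1, 1, 1, 1, 1, 1, 1, 1, 1.
g_2(k) for k = 0…8: 1, 2, 4, 8, 16, 32, 64, 128, 256.
c_8 = Σ_k C(8,k)·g_1(k)·g_2(8−k) = 1·1·256 + 8·1·128 + 28·1·64 + 56·1·32 + 70·1·16 + 56·1·8 + 28·1·4 + 8·1·2 + 1·1·1 = 256 + 1024 + 1792 + 1792 + 1120 + 448 + 112 + 16 + 1 = 6561.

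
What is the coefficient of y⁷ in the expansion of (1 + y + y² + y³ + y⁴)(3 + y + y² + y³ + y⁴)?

(1 + y + y² + y³ + y⁴) has coefficients 1,1,1,1,1 for degrees 0…4.
(3 + y + y² + y³ + y⁴) has coefficients 3,1,1,1,1,0,0,0 for degrees 0…7.
[y⁷] = 1·0 + 1·0 + 1·0 + 1·1 + 1·1 = 2.

2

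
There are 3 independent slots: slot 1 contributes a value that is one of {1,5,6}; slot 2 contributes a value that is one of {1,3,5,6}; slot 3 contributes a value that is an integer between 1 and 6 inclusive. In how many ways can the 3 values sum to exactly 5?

The generating function for the choices is (z + z⁵ + z⁶)·(z + z³ + z⁵ + z⁶)·(z + z² + z³ + z⁴ + z⁵ + z⁶); the count is [z⁵].
(z + z⁵ + z⁶) has coefficients 0,1,0,0,0,1 for degrees 0…5.
(z + z³ + z⁵ + z⁶) has coefficients 0,1,0,1,0,1 for degrees 0…5.
Finally multiplying by (z + z² + z³ + z⁴ + z⁵ + z⁶), the product of all factors after the first has coefficients 0,0,1,1,2,2 for degrees 0…5.
[z⁵] = 1·2 + 1·0 = 2.

2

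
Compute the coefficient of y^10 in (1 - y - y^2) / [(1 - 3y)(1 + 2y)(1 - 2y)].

The denominator gives the recurrence a_n = 3a_(n−1) + 4a_(n−2) − 12a_(n−3) for n ≥ 3; the numerator fixes a_0 = 1, a_1 = 2, a_2 = 9.
Iterating: 1, 2, 9, 23, 81, 227, 729, 2123, 6561, 19427, 59049, so a_10 = 59049.

59049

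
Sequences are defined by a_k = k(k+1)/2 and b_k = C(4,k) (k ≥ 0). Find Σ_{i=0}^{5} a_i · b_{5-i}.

Write out a_i and b_{5-i} for i = 0,…,5 and sum the products.
Σ = 0·0 + 1·1 + 3·4 + 6·6 + 10·4 + 15·1 = 104.

104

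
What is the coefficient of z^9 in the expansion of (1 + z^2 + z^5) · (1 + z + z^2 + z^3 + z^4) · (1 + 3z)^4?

445

(1 + z^2 + z^5) has coefficients 1,0,1,0,0,1 for degrees 0…5.
(1 + z + z^2 + z^3 + z^4) has coefficients 1,1,1,1,1,0,0,0,0,0 for degrees 0…9.
Finally multiplying by (1 + 3z)^4, the product of all factors after the first has coefficients 1,13,67,175,256,255,243,189,81,0 for degrees 0…9.
[z^9] = 1·0 + 1·189 + 1·256 = 445.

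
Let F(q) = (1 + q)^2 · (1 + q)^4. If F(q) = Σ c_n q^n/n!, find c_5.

The EGF product rule gives c_5 = Σ_{k_1+k_2=5} C(5; k_1,k_2) · ∏ g_i(k_i), where (1+q)^2 gives the falling factorial (2)_k; (1+q)^4 gives the falling factorial (4)_k.
g_1(k) for k = 0…5: 1, 2, 2, 0, 0, 0.
g_2(k) for k = 0…5: 1, 4, 12, 24, 24, 0.
c_5 = Σ_k C(5,k)·g_1(k)·g_2(5−k) = 5·2·24 + 10·2·24 = 240 + 480 = 720.

720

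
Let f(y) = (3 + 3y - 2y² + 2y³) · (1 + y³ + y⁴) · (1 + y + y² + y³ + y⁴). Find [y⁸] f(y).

(3 + 3y - 2y² + 2y³) has coefficients 3,3,-2,2 for degrees 0…3.
(1 + y³ + y⁴) has coefficients 1,0,0,1,1,0,0,0,0 for degrees 0…8.
Finally multiplying by (1 + y + y² + y³ + y⁴), the product of all factors after the first has coefficients 1,1,1,2,3,2,2,2,1 for degrees 0…8.
[y⁸] = 3·1 + 3·2 − 2·2 + 2·2 = 9.

9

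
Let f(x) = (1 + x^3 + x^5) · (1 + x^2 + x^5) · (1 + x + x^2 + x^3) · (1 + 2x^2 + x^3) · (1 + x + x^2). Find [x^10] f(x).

49

(1 + x^3 + x^5) has coefficients 1,0,0,1,0,1 for degrees 0…5.
(1 + x^2 + x^5) has coefficients 1,0,1,0,0,1,0,0,0,0,0 for degrees 0…10.
Multiplying by (1 + x + x^2 + x^3) gives running coefficients 1,1,2,2,1,2,1,1,1,0,0 for degrees 0…10.
Multiplying by (1 + 2x^2 + x^3) gives running coefficients 1,1,4,5,6,8,5,6,5,3,3 for degrees 0…10.
Finally multiplying by (1 + x + x^2), the product of all factors after the first has coefficients 1,2,6,10,15,19,19,19,16,14,11 for degrees 0…10.
[x^10] = 1·11 + 1·19 + 1·19 = 49.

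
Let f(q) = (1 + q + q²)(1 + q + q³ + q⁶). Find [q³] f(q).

2

(1 + q + q²) has coefficients 1,1,1 for degrees 0…2.
(1 + q + q³ + q⁶) has coefficients 1,1,0,1 for degrees 0…3.
[q³] = 1·1 + 1·0 + 1·1 = 2.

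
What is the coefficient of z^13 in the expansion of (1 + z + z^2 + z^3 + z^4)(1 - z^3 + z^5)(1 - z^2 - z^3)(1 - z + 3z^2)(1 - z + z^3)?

(1 + z + z^2 + z^3 + z^4) has coefficients 1,1,1,1,1 for degrees 0…4.
(1 - z^3 + z^5) has coefficients 1,0,0,-1,0,1,0,0,0,0,0,0,0,0 for degrees 0…13.
Multiplying by (1 - z^2 - z^3) gives running coefficients 1,0,-1,-2,0,2,1,-1,-1,0,0,0,0,0 for degrees 0…13.
Multiplying by (1 - z + 3z^2) gives running coefficients 1,-1,2,-1,-1,-4,-1,4,3,-2,-3,0,0,0 for degrees 0…13.
Finally multiplying by (1 - z + z^3), the product of all factors after the first has coefficients 1,-2,3,-2,-1,-1,2,4,-5,-6,3,6,-2,-3 for degrees 0…13.
[z^13] = 1·(-3) + 1·(-2) + 1·6 + 1·3 + 1·(-6) = -2.

-2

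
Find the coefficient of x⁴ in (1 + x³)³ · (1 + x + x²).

(1 + x³)³ has coefficients 1,0,0,3,0 for degrees 0…4.
(1 + x + x²) has coefficients 1,1,1,0,0 for degrees 0…4.
[x⁴] = 1·0 + 3·1 = 3.

3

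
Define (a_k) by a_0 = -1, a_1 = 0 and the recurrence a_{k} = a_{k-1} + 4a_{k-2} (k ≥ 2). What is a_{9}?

The ordinary generating function has denominator 1 - z - 4z^2.
Iterating the recurrence: a_0,…,a_{9} = -1, 0, -4, -4, -20, -36, -116, -260, -724, -1764.

-1764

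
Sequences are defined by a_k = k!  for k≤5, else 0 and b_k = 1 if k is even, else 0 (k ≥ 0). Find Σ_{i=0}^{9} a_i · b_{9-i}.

Write out a_i and b_{9-i} for i = 0,…,9 and sum the products.
Σ = 1·0 + 1·1 + 2·0 + 6·1 + 24·0 + 120·1 + 0·0 + 0·1 + 0·0 + 0·1 = 127.

127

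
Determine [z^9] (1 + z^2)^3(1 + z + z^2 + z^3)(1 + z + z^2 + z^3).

(1 + z^2)^3 has coefficients 1,0,3,0,3,0,1 for degrees 0…6.
(1 + z + z^2 + z^3) has coefficients 1,1,1,1,0,0,0,0,0,0 for degrees 0…9.
Finally multiplying by (1 + z + z^2 + z^3), the product of all factors after the first has coefficients 1,2,3,4,3,2,1,0,0,0 for degrees 0…9.
[z^9] = 1·0 + 3·0 + 3·2 + 1·4 = 10.

10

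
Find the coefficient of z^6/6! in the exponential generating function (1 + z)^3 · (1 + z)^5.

The EGF product rule gives c_6 = Σ_{k_1+k_2=6} C(6; k_1,k_2) · ∏ g_i(k_i), where (1+z)^3 gives the falling factorial (3)_k; (1+z)^5 gives the falling factorial (5)_k.
g_1(k) for k = 0…6: 1, 3, 6, 6, 0, 0, 0.
g_2(k) for k = 0…6: 1, 5, 20, 60, 120, 120, 0.
c_6 = Σ_k C(6,k)·g_1(k)·g_2(6−k) = 6·3·120 + 15·6·120 + 20·6·60 = 2160 + 10800 + 7200 = 20160.

20160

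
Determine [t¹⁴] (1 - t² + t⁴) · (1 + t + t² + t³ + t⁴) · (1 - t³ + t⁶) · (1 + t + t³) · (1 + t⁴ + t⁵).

(1 - t² + t⁴) has coefficients 1,0,-1,0,1 for degrees 0…4.
(1 + t + t² + t³ + t⁴) has coefficients 1,1,1,1,1,0,0,0,0,0,0,0,0,0,0 for degrees 0…14.
Multiplying by (1 - t³ + t⁶) gives running coefficients 1,1,1,0,0,-1,0,0,1,1,1,0,0,0,0 for degrees 0…14.
Multiplying by (1 + t + t³) gives running coefficients 1,2,2,2,1,0,-1,0,0,2,2,2,1,1,0 for degrees 0…14.
Finally multiplying by (1 + t⁴ + t⁵), the product of all factors after the first has coefficients 1,2,2,2,2,3,3,4,3,3,1,1,1,3,4 for degrees 0…14.
[t¹⁴] = 1·4 − 1·1 + 1·1 = 4.

4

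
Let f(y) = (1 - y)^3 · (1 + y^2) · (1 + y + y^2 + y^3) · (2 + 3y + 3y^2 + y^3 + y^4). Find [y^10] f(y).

(1 - y)^3 has coefficients 1,-3,3,-1 for degrees 0…3.
(1 + y^2) has coefficients 1,0,1,0,0,0,0,0,0,0,0 for degrees 0…10.
Multiplying by (1 + y + y^2 + y^3) gives running coefficients 1,1,2,2,1,1,0,0,0,0,0 for degrees 0…10.
Finally multiplying by (2 + 3y + 3y^2 + y^3 + y^4), the product of all factors after the first has coefficients 2,5,10,14,16,14,10,6,2,1,0 for degrees 0…10.
[y^10] = 1·0 − 3·1 + 3·2 − 1·6 = -3.

-3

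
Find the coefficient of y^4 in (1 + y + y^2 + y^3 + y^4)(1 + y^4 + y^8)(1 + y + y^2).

4

(1 + y + y^2 + y^3 + y^4) has coefficients 1,1,1,1,1 for degrees 0…4.
(1 + y^4 + y^8) has coefficients 1,0,0,0,1 for degrees 0…4.
Finally multiplying by (1 + y + y^2), the product of all factors after the first has coefficients 1,1,1,0,1 for degrees 0…4.
[y^4] = 1·1 + 1·0 + 1·1 + 1·1 + 1·1 = 4.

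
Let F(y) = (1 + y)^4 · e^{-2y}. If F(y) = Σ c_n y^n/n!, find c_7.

The EGF product rule gives c_7 = Σ_{k_1+k_2=7} C(7; k_1,k_2) · ∏ g_i(k_i), where (1+y)^4 gives the falling factorial (4)_k; e^{-2y} gives (-2)^k.
g_1(k) for k = 0…7: 1, 4, 12, 24, 24, 0, 0, 0.
g_2(k) for k = 0…7: 1, -2, 4, -8, 16, -32, 64, -128.
c_7 = Σ_k C(7,k)·g_1(k)·g_2(7−k) = 1·1·(-128) + 7·4·64 + 21·12·(-32) + 35·24·16 + 35·24·(-8) = −128 + 1792 − 8064 + 13440 − 6720 = 320.

320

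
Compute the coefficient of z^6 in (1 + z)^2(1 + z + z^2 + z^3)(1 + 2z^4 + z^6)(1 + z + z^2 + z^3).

25

(1 + z)^2 has coefficients 1,2,1 for degrees 0…2.
(1 + z + z^2 + z^3) has coefficients 1,1,1,1,0,0,0 for degrees 0…6.
Multiplying by (1 + 2z^4 + z^6) gives running coefficients 1,1,1,1,2,2,3 for degrees 0…6.
Finally multiplying by (1 + z + z^2 + z^3), the product of all factors after the first has coefficients 1,2,3,4,5,6,8 for degrees 0…6.
[z^6] = 1·8 + 2·6 + 1·5 = 25.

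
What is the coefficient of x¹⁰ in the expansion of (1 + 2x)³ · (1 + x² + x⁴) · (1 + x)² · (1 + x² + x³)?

(1 + 2x)³ has coefficients 1,6,12,8 for degrees 0…3.
(1 + x² + x⁴) has coefficients 1,0,1,0,1,0,0,0,0,0,0 for degrees 0…10.
Multiplying by (1 + x)² gives running coefficients 1,2,2,2,2,2,1,0,0,0,0 for degrees 0…10.
Finally multiplying by (1 + x² + x³), the product of all factors after the first has coefficients 1,2,3,5,6,6,5,4,3,1,0 for degrees 0…10.
[x¹⁰] = 1·0 + 6·1 + 12·3 + 8·4 = 74.

74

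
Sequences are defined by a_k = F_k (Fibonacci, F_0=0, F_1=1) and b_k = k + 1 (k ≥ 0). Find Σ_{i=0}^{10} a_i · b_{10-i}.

364

Write out a_i and b_{10-i} for i = 0,…,10 and sum the products.
Σ = 0·11 + 1·10 + 1·9 + 2·8 + 3·7 + 5·6 + 8·5 + 13·4 + 21·3 + 34·2 + 55·1 = 364.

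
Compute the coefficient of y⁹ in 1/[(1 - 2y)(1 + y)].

341

The denominator gives the recurrence a_n = a_(n−1) + 2a_(n−2) for n ≥ 2; the numerator fixes a_0 = 1, a_1 = 1.
Iterating: 1, 1, 3, 5, 11, 21, 43, 85, 171, 341, so a_9 = 341.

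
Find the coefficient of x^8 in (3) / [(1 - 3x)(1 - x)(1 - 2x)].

Partial fractions give a closed form: a_n = (27/2)·3^n + (3/2)·1^n + (-12)·2^n.
At n = 8: a_8 = 85503.

85503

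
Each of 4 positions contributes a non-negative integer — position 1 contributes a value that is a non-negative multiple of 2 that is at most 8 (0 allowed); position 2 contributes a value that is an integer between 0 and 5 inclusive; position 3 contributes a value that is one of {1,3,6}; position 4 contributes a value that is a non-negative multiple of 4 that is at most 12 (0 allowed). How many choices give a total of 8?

11

The generating function for the choices is (1 + z² + z⁴ + z⁶ + z⁸)·(1 + z + z² + z³ + z⁴ + z⁵)·(z + z³ + z⁶)·(1 + z⁴ + z⁸ + z¹²); the count is [z⁸].
(1 + z² + z⁴ + z⁶ + z⁸) has coefficients 1,0,1,0,1,0,1,0,1 for degrees 0…8.
(1 + z + z² + z³ + z⁴ + z⁵) has coefficients 1,1,1,1,1,1,0,0,0 for degrees 0…8.
Multiplying by (z + z³ + z⁶) gives running coefficients 0,1,1,2,2,2,3,2,2 for degrees 0…8.
Finally multiplying by (1 + z⁴ + z⁸ + z¹²), the product of all factors after the first has coefficients 0,1,1,2,2,3,4,4,4 for degrees 0…8.
[z⁸] = 1·4 + 1·4 + 1·2 + 1·1 + 1·0 = 11.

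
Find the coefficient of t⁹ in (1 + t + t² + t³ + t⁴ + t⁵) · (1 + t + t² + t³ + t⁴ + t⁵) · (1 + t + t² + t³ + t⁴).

20

(1 + t + t² + t³ + t⁴ + t⁵) has coefficients 1,1,1,1,1,1 for degrees 0…5.
(1 + t + t² + t³ + t⁴ + t⁵) has coefficients 1,1,1,1,1,1,0,0,0,0 for degrees 0…9.
Finally multiplying by (1 + t + t² + t³ + t⁴), the product of all factors after the first has coefficients 1,2,3,4,5,5,4,3,2,1 for degrees 0…9.
[t⁹] = 1·1 + 1·2 + 1·3 + 1·4 + 1·5 + 1·5 = 20.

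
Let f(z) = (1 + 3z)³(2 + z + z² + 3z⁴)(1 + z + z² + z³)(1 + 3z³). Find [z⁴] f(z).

(1 + 3z)³ has coefficients 1,9,27,27 for degrees 0…3.
(2 + z + z² + 3z⁴) has coefficients 2,1,1,0,3 for degrees 0…4.
Multiplying by (1 + z + z² + z³) gives running coefficients 2,3,4,4,5 for degrees 0…4.
Finally multiplying by (1 + 3z³), the product of all factors after the first has coefficients 2,3,4,10,14 for degrees 0…4.
[z⁴] = 1·14 + 9·10 + 27·4 + 27·3 = 293.

293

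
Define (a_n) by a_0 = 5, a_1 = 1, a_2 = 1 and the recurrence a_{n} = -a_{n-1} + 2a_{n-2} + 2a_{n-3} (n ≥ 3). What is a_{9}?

151

The ordinary generating function has denominator 1 + t - 2t^2 - 2t^3.
Iterating the recurrence: a_0,…,a_{9} = 5, 1, 1, 11, -7, 31, -23, 71, -55, 151.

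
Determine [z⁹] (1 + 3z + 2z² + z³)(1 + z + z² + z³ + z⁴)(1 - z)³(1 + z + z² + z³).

2

(1 + 3z + 2z² + z³) has coefficients 1,3,2,1 for degrees 0…3.
(1 + z + z² + z³ + z⁴) has coefficients 1,1,1,1,1,0,0,0,0,0 for degrees 0…9.
Multiplying by (1 - z)³ gives running coefficients 1,-2,1,0,0,-1,2,-1,0,0 for degrees 0…9.
Finally multiplying by (1 + z + z² + z³), the product of all factors after the first has coefficients 1,-1,0,0,-1,0,1,0,0,1 for degrees 0…9.
[z⁹] = 1·1 + 3·0 + 2·0 + 1·1 = 2.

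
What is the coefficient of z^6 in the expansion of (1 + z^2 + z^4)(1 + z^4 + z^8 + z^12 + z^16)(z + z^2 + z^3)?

2

(1 + z^2 + z^4) has coefficients 1,0,1,0,1 for degrees 0…4.
(1 + z^4 + z^8 + z^12 + z^16) has coefficients 1,0,0,0,1,0,0 for degrees 0…6.
Finally multiplying by (z + z^2 + z^3), the product of all factors after the first has coefficients 0,1,1,1,0,1,1 for degrees 0…6.
[z^6] = 1·1 + 1·0 + 1·1 = 2.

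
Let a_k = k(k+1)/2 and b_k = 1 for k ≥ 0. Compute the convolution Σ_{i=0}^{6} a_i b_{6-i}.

This is [x^6] in the product of the two ordinary generating functions.
Σ = 0·1 + 1·1 + 3·1 + 6·1 + 10·1 + 15·1 + 21·1 = 56.

56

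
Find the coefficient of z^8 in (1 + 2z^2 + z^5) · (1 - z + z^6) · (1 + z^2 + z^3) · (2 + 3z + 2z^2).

5

(1 + 2z^2 + z^5) has coefficients 1,0,2,0,0,1 for degrees 0…5.
(1 - z + z^6) has coefficients 1,-1,0,0,0,0,1,0,0 for degrees 0…8.
Multiplying by (1 + z^2 + z^3) gives running coefficients 1,-1,1,0,-1,0,1,0,1 for degrees 0…8.
Finally multiplying by (2 + 3z + 2z^2), the product of all factors after the first has coefficients 2,1,1,1,0,-3,0,3,4 for degrees 0…8.
[z^8] = 1·4 + 2·0 + 1·1 = 5.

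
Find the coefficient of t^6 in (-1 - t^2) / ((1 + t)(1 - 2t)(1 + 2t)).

Partial fractions give a closed form: a_n = (2/3)·(-1)^n + (-5/12)·2^n + (-5/4)·(-2)^n.
At n = 6: a_6 = -106.

-106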